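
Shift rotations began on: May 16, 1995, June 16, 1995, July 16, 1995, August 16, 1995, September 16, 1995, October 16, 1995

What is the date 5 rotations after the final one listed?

Each date is the 16th; the gaps (31, 30, 31, 31, 30) track the month lengths.
The rule is the 16th of each month.
November 1995: November 16, 1995.
December 1995: December 16, 1995.
Next: January 1996 → January 16, 1996.
February 1996: February 16, 1996.
Next: March 1996 → March 16, 1996.

March 16, 1996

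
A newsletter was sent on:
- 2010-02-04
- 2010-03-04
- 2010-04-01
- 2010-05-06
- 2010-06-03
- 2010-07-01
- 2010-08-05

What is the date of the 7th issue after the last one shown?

2011-03-03

These are Thursdays at 28- or 35-day spacing (28, 28, 35, 28, 28, 35).
The pattern: 1st Thursday of the month.
1st Thursday of September 2010: 2010-09-02.
1st Thursday of October 2010: 2010-10-07.
1st Thursday of November 2010: 2010-11-04.
December 2010 — 1st Thursday is 2010-12-02.
1st Thursday of January 2011: 2011-01-06.
February 2011 — 1st Thursday is 2011-02-03.
March 2011 — 1st Thursday is 2011-03-03.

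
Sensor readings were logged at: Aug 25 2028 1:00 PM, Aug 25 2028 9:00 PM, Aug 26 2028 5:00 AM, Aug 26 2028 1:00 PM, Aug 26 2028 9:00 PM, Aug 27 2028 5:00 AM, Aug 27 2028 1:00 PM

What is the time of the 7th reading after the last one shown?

The interval is a steady 8 hours (8, 8, 8, 8, 8, 8).
Aug 27 2028 1:00 PM + 8 h = Aug 27 2028 9:00 PM.
Aug 27 2028 9:00 PM + 8 h = Aug 28 2028 5:00 AM.
Aug 28 2028 5:00 AM + 8 h = Aug 28 2028 1:00 PM.
Aug 28 2028 1:00 PM + 8 h = Aug 28 2028 9:00 PM.
Aug 28 2028 9:00 PM + 8 h = Aug 29 2028 5:00 AM.
Aug 29 2028 5:00 AM + 8 h = Aug 29 2028 1:00 PM.
Aug 29 2028 1:00 PM + 8 h = Aug 29 2028 9:00 PM.

Aug 29 2028 9:00 PM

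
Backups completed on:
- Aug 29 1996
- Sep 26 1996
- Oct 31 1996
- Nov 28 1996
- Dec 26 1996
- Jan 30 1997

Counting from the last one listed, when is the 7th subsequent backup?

These are Thursdays with 28, 35, 28, 28, 35-day gaps.
Each is the final Thursday of its month — Aug 29 1996 is past the 28th, so '4th Thursday' doesn't fit.
Last Thursday of February 1997: Feb 27 1997.
Last Thursday of March 1997: Mar 27 1997.
April 1997 ends with Thursday Apr 24 1997.
May 1997 ends with Thursday May 29 1997.
June 1997 ends with Thursday Jun 26 1997.
July 1997 ends with Thursday Jul 31 1997.
Last Thursday of August 1997: Aug 28 1997.

Aug 28 1997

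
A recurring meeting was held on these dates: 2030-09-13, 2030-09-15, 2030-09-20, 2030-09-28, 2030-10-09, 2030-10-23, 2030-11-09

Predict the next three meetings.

2030-11-29, 2030-12-22, 2031-01-17

Intervals are 2, 5, 8, 11, 14, 17 days — an arithmetic progression with common difference 3.
Next gap: 20 days. 2030-11-09 + 20 days = 2030-11-29.
Next gap: 23 days. 2030-11-29 + 23 days = 2030-12-22.
Next gap: 26 days. 2030-12-22 + 26 days = 2031-01-17.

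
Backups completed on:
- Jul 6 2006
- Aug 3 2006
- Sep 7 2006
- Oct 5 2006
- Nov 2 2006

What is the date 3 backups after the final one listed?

Gaps: 28, 35, 28, 28 days — a mix of 28 and 35. Every date is a Thursday.
Each is the 1st Thursday of its month.
December 2006 — 1st Thursday is Dec 7 2006.
January 2007 — 1st Thursday is Jan 4 2007.
1st Thursday of February 2007: Feb 1 2007.

Feb 1 2007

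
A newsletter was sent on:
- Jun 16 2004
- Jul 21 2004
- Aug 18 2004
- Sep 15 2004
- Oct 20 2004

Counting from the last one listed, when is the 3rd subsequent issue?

Gaps: 35, 28, 28, 35 days — a mix of 28 and 35. Every date is a Wednesday.
Each is the 3rd Wednesday of its month.
3rd Wednesday of November 2004: Nov 17 2004.
December 2004 — 3rd Wednesday is Dec 15 2004.
3rd Wednesday of January 2005: Jan 19 2005.

Jan 19 2005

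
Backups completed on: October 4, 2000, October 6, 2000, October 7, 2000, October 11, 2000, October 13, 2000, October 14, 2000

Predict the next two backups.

Every event lands on a Wednesday or Friday or Saturday (gaps cycle 2, 1, 4, 2, 1).
So the schedule is: every Wednesday, Friday and Saturday.
The following Wednesday is October 18, 2000.
Next Friday: October 20, 2000.

October 18, 2000; October 20, 2000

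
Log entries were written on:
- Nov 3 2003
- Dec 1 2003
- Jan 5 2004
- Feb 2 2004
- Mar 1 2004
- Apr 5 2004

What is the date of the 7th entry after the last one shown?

Nov 1 2004

These are Mondays at 28- or 35-day spacing (28, 35, 28, 28, 35).
The pattern: 1st Monday of the month.
1st Monday of May 2004: May 3 2004.
June 2004 — 1st Monday is Jun 7 2004.
1st Monday of July 2004: Jul 5 2004.
August 2004 — 1st Monday is Aug 2 2004.
September 2004 — 1st Monday is Sep 6 2004.
1st Monday of October 2004: Oct 4 2004.
1st Monday of November 2004: Nov 1 2004.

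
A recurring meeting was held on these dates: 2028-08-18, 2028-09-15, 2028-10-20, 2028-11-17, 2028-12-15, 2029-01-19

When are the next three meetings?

Gaps: 28, 35, 28, 28, 35 days — a mix of 28 and 35. Every date is a Friday.
Each is the 3rd Friday of its month.
3rd Friday of February 2029: 2029-02-16.
March 2029 — 3rd Friday is 2029-03-16.
April 2029 — 3rd Friday is 2029-04-20.

2029-02-16, 2029-03-16, 2029-04-20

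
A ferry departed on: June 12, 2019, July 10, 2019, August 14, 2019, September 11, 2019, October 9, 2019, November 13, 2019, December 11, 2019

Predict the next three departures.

These are Wednesdays at 28- or 35-day spacing (28, 35, 28, 28, 35, 28).
The pattern: 2nd Wednesday of the month.
2nd Wednesday of January 2020: January 8, 2020.
February 2020 — 2nd Wednesday is February 12, 2020.
March 2020 — 2nd Wednesday is March 11, 2020.

January 8, 2020; February 12, 2020; March 11, 2020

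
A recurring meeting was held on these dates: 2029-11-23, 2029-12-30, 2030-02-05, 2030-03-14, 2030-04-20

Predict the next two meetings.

Every event comes 37 days after the last (37, 37, 37, 37).
2030-04-20 + 37 days = 2030-05-27.
2030-05-27 + 37 days = 2030-07-03.

2030-05-27, 2030-07-03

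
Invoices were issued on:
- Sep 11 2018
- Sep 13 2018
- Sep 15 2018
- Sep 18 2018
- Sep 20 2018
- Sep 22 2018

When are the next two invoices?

The gap pattern 2, 2, 3, 2, 2 repeats every 3 events.
These are the Tuesdays, Thursdays and Saturdays of each week.
Next Tuesday: Sep 25 2018.
Next Thursday: Sep 27 2018.

Sep 25 2018, Sep 27 2018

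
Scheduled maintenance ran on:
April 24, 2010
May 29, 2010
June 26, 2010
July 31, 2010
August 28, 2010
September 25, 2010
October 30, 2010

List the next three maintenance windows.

Every date is a Saturday; gaps 35, 28, 35, 28, 28, 35 days.
Each is the last Saturday of its month (at least one falls on the 29th or later, ruling out '4th Saturday').
Last Saturday of November 2010: November 27, 2010.
Last Saturday of December 2010: December 25, 2010.
January 2011 ends with Saturday January 29, 2011.

November 27, 2010; December 25, 2010; January 29, 2011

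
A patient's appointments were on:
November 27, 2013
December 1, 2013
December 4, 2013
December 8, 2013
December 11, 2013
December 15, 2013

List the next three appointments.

December 18, 2013; December 22, 2013; December 25, 2013

The gap pattern 4, 3, 4, 3, 4 repeats every 2 events.
These are the Wednesdays and Sundays of each week.
Next Wednesday: December 18, 2013.
Next Sunday: December 22, 2013.
The following Wednesday is December 25, 2013.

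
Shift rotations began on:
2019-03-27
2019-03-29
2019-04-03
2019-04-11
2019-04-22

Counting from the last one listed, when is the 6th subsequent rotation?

2019-08-29

The spacing grows by 3 each time: 2, 5, 8, 11 days.
Next gap: 14 days. 2019-04-22 + 14 days = 2019-05-06.
Next gap: 17 days. 2019-05-06 + 17 days = 2019-05-23.
Next gap: 20 days. 2019-05-23 + 20 days = 2019-06-12.
Next gap: 23 days. 2019-06-12 + 23 days = 2019-07-05.
Next gap: 26 days. 2019-07-05 + 26 days = 2019-07-31.
Next gap: 29 days. 2019-07-31 + 29 days = 2019-08-29.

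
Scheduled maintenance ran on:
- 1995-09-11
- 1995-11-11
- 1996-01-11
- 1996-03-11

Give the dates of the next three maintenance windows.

1996-05-11, 1996-07-11, 1996-09-11

Gaps: 61, 61, 60 days — not constant. Every event is on the 11th of the month.
Pattern: the 11th of every 2 months.
Next: May 1996 → 1996-05-11.
Next: July 1996 → 1996-07-11.
Next: September 1996 → 1996-09-11.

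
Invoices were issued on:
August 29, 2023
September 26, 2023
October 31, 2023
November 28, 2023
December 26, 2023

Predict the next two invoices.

Every date is a Tuesday; gaps 28, 35, 28, 28 days.
Each is the last Tuesday of its month (at least one falls on the 29th or later, ruling out '4th Tuesday').
January 2024 ends with Tuesday January 30, 2024.
February 2024 ends with Tuesday February 27, 2024.

January 30, 2024; February 27, 2024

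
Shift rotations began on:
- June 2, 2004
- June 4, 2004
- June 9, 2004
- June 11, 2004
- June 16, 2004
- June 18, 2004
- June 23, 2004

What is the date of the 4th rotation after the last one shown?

The gap pattern 2, 5, 2, 5, 2, 5 repeats every 2 events.
These are the Wednesdays and Fridays of each week.
Next Friday: June 25, 2004.
Next Wednesday: June 30, 2004.
The following Friday is July 2, 2004.
Next Wednesday: July 7, 2004.

July 7, 2004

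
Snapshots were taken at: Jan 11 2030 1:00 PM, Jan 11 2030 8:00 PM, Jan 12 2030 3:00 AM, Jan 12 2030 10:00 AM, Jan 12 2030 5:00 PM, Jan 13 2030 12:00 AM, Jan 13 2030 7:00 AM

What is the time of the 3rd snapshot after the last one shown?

Jan 14 2030 4:00 AM

Gaps: 7, 7, 7, 7, 7, 7 hours — each event is 7 hours after the previous one.
Jan 13 2030 7:00 AM + 7 h = Jan 13 2030 2:00 PM.
Jan 13 2030 2:00 PM + 7 h = Jan 13 2030 9:00 PM.
Jan 13 2030 9:00 PM + 7 h = Jan 14 2030 4:00 AM.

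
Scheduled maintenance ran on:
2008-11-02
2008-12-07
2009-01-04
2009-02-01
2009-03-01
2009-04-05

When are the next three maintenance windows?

2009-05-03, 2009-06-07, 2009-07-05

All dates are Sundays, 35, 28, 28, 28, 35 days apart.
Specifically, the 1st Sunday of each month.
May 2009 — 1st Sunday is 2009-05-03.
1st Sunday of June 2009: 2009-06-07.
July 2009 — 1st Sunday is 2009-07-05.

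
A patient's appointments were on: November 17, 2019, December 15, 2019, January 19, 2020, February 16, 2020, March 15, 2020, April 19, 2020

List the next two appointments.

All dates are Sundays, 28, 35, 28, 28, 35 days apart.
Specifically, the 3rd Sunday of each month.
May 2020 — 3rd Sunday is May 17, 2020.
3rd Sunday of June 2020: June 21, 2020.

May 17, 2020; June 21, 2020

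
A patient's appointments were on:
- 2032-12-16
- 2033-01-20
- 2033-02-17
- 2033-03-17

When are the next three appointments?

2033-04-21, 2033-05-19, 2033-06-16

All dates are Thursdays, 35, 28, 28 days apart.
Specifically, the 3rd Thursday of each month.
3rd Thursday of April 2033: 2033-04-21.
3rd Thursday of May 2033: 2033-05-19.
June 2033 — 3rd Thursday is 2033-06-16.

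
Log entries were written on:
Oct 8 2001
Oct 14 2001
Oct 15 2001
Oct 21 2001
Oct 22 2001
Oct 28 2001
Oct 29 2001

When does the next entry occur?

Nov 4 2001

The gap pattern 6, 1, 6, 1, 6, 1 repeats every 2 events.
These are the Mondays and Sundays of each week.
The following Sunday is Nov 4 2001.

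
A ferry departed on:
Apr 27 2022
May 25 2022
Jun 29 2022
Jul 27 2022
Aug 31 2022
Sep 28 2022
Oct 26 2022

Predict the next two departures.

Every date is a Wednesday; gaps 28, 35, 28, 35, 28, 28 days.
Each is the last Wednesday of its month (at least one falls on the 29th or later, ruling out '4th Wednesday').
Last Wednesday of November 2022: Nov 30 2022.
Last Wednesday of December 2022: Dec 28 2022.

Nov 30 2022, Dec 28 2022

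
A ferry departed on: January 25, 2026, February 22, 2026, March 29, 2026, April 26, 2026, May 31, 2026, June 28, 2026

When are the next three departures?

July 26, 2026; August 30, 2026; September 27, 2026

Every date is a Sunday; gaps 28, 35, 28, 35, 28 days.
Each is the last Sunday of its month (at least one falls on the 29th or later, ruling out '4th Sunday').
July 2026 ends with Sunday July 26, 2026.
August 2026 ends with Sunday August 30, 2026.
September 2026 ends with Sunday September 27, 2026.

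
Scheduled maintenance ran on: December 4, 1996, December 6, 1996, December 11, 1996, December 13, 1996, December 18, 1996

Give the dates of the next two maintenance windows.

The gap pattern 2, 5, 2, 5 repeats every 2 events.
These are the Wednesdays and Fridays of each week.
The following Friday is December 20, 1996.
The following Wednesday is December 25, 1996.

December 20, 1996; December 25, 1996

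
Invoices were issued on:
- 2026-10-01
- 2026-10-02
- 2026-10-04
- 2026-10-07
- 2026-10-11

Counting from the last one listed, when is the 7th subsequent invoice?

2026-12-06

The spacing grows by 1 each time: 1, 2, 3, 4 days.
Next gap: 5 days. 2026-10-11 + 5 days = 2026-10-16.
Next gap: 6 days. 2026-10-16 + 6 days = 2026-10-22.
Next gap: 7 days. 2026-10-22 + 7 days = 2026-10-29.
Next gap: 8 days. 2026-10-29 + 8 days = 2026-11-06.
Next gap: 9 days. 2026-11-06 + 9 days = 2026-11-15.
Next gap: 10 days. 2026-11-15 + 10 days = 2026-11-25.
Next gap: 11 days. 2026-11-25 + 11 days = 2026-12-06.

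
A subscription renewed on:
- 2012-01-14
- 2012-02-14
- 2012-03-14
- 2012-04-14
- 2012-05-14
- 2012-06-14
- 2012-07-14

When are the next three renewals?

2012-08-14, 2012-09-14, 2012-10-14

Gaps: 31, 29, 31, 30, 31, 30 days — not constant. Every event is on the 14th of the month.
Pattern: the 14th of each month.
Next: August 2012 → 2012-08-14.
September 2012: 2012-09-14.
Next: October 2012 → 2012-10-14.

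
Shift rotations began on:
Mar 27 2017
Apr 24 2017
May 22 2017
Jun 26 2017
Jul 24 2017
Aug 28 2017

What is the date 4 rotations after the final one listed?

All dates are Mondays, 28, 28, 35, 28, 35 days apart.
Specifically, the 4th Monday of each month.
4th Monday of September 2017: Sep 25 2017.
October 2017 — 4th Monday is Oct 23 2017.
November 2017 — 4th Monday is Nov 27 2017.
December 2017 — 4th Monday is Dec 25 2017.

Dec 25 2017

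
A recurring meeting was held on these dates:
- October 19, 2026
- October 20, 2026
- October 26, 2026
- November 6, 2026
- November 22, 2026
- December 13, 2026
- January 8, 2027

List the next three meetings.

February 8, 2027; March 16, 2027; April 26, 2027

Gaps: 1, 6, 11, 16, 21, 26 days — each gap is 5 larger than the previous one.
Next gap: 31 days. January 8, 2027 + 31 days = February 8, 2027.
Next gap: 36 days. February 8, 2027 + 36 days = March 16, 2027.
Next gap: 41 days. March 16, 2027 + 41 days = April 26, 2027.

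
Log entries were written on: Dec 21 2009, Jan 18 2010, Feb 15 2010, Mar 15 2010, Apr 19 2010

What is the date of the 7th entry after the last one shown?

Nov 15 2010

Gaps: 28, 28, 28, 35 days — a mix of 28 and 35. Every date is a Monday.
Each is the 3rd Monday of its month.
3rd Monday of May 2010: May 17 2010.
June 2010 — 3rd Monday is Jun 21 2010.
July 2010 — 3rd Monday is Jul 19 2010.
August 2010 — 3rd Monday is Aug 16 2010.
3rd Monday of September 2010: Sep 20 2010.
October 2010 — 3rd Monday is Oct 18 2010.
3rd Monday of November 2010: Nov 15 2010.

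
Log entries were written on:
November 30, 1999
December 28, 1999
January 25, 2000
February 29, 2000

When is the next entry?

March 28, 2000

All Tuesdays; the gaps (28, 28, 35) vary with month length.
This is the last Tuesday of each month.
Last Tuesday of March 2000: March 28, 2000.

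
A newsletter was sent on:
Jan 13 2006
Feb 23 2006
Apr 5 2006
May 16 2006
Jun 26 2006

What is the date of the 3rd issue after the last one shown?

Oct 27 2006

The spacing is 41, 41, 41, 41 days — always 41 days.
Jun 26 2006 + 41 days = Aug 6 2006.
Aug 6 2006 + 41 days = Sep 16 2006.
Sep 16 2006 + 41 days = Oct 27 2006.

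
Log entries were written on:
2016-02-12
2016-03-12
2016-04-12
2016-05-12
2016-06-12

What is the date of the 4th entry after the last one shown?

2016-10-12

The day-of-month is always 12 (29, 31, 30, 31 days between events).
So this recurs on the 12th of each month.
Next: July 2016 → 2016-07-12.
Next: August 2016 → 2016-08-12.
Next: September 2016 → 2016-09-12.
Next: October 2016 → 2016-10-12.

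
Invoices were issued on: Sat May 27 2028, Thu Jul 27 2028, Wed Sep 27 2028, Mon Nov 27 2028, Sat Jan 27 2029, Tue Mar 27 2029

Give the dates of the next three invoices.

Sun May 27 2029, Fri Jul 27 2029, Thu Sep 27 2029

The day-of-month is always 27 (61, 62, 61, 61, 59 days between events).
So this recurs on the 27th of every 2 months.
May 2029: Sun May 27 2029.
Next: July 2029 → Fri Jul 27 2029.
September 2029: Thu Sep 27 2029.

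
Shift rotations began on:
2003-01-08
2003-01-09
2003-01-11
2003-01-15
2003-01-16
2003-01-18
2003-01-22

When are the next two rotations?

Every event lands on a Wednesday or Thursday or Saturday (gaps cycle 1, 2, 4, 1, 2, 4).
So the schedule is: every Wednesday, Thursday and Saturday.
Next Thursday: 2003-01-23.
Next Saturday: 2003-01-25.

2003-01-23, 2003-01-25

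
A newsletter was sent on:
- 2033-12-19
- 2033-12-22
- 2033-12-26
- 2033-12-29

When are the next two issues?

2034-01-02, 2034-01-05

Gaps: 3, 4, 3 days — not constant, but cyclic with period 2.
The events fall on every Monday and Thursday.
Next Monday: 2034-01-02.
Next Thursday: 2034-01-05.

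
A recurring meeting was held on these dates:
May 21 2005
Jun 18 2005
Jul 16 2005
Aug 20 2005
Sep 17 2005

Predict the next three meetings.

Oct 15 2005, Nov 19 2005, Dec 17 2005

These are Saturdays at 28- or 35-day spacing (28, 28, 35, 28).
The pattern: 3rd Saturday of the month.
October 2005 — 3rd Saturday is Oct 15 2005.
3rd Saturday of November 2005: Nov 19 2005.
3rd Saturday of December 2005: Dec 17 2005.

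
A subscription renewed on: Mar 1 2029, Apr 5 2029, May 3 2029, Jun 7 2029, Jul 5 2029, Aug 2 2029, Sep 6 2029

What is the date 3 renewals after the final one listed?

Gaps: 35, 28, 35, 28, 28, 35 days — a mix of 28 and 35. Every date is a Thursday.
Each is the 1st Thursday of its month.
1st Thursday of October 2029: Oct 4 2029.
November 2029 — 1st Thursday is Nov 1 2029.
1st Thursday of December 2029: Dec 6 2029.

Dec 6 2029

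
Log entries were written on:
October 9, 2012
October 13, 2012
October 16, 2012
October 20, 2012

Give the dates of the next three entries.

October 23, 2012; October 27, 2012; October 30, 2012

The gap pattern 4, 3, 4 repeats every 2 events.
These are the Tuesdays and Saturdays of each week.
Next Tuesday: October 23, 2012.
Next Saturday: October 27, 2012.
Next Tuesday: October 30, 2012.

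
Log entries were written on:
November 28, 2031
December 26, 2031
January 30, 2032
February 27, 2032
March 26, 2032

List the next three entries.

April 30, 2032; May 28, 2032; June 25, 2032

These are Fridays with 28, 35, 28, 28-day gaps.
Each is the final Friday of its month — January 30, 2032 is past the 28th, so '4th Friday' doesn't fit.
April 2032 ends with Friday April 30, 2032.
Last Friday of May 2032: May 28, 2032.
June 2032 ends with Friday June 25, 2032.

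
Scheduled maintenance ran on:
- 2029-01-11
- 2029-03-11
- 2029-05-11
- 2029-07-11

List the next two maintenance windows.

2029-09-11, 2029-11-11

Gaps: 59, 61, 61 days — not constant. Every event is on the 11th of the month.
Pattern: the 11th of every 2 months.
September 2029: 2029-09-11.
November 2029: 2029-11-11.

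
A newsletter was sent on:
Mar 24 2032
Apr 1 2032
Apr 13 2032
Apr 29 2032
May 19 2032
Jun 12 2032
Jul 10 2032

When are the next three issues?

Intervals are 8, 12, 16, 20, 24, 28 days — an arithmetic progression with common difference 4.
Next gap: 32 days. Jul 10 2032 + 32 days = Aug 11 2032.
Next gap: 36 days. Aug 11 2032 + 36 days = Sep 16 2032.
Next gap: 40 days. Sep 16 2032 + 40 days = Oct 26 2032.

Aug 11 2032, Sep 16 2032, Oct 26 2032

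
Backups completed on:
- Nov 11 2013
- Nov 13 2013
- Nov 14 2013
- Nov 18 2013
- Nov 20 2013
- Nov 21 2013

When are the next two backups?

The gap pattern 2, 1, 4, 2, 1 repeats every 3 events.
These are the Mondays, Wednesdays and Thursdays of each week.
The following Monday is Nov 25 2013.
Next Wednesday: Nov 27 2013.

Nov 25 2013, Nov 27 2013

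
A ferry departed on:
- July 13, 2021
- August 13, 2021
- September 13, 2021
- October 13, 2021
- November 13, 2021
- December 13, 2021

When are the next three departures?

January 13, 2022; February 13, 2022; March 13, 2022

Each date is the 13th; the gaps (31, 31, 30, 31, 30) track the month lengths.
The rule is the 13th of each month.
January 2022: January 13, 2022.
February 2022: February 13, 2022.
Next: March 2022 → March 13, 2022.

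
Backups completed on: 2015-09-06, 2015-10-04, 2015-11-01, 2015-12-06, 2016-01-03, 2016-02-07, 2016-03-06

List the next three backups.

2016-04-03, 2016-05-01, 2016-06-05

These are Sundays at 28- or 35-day spacing (28, 28, 35, 28, 35, 28).
The pattern: 1st Sunday of the month.
1st Sunday of April 2016: 2016-04-03.
May 2016 — 1st Sunday is 2016-05-01.
June 2016 — 1st Sunday is 2016-06-05.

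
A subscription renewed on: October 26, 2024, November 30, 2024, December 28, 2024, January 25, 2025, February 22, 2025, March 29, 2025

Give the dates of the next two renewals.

All Saturdays; the gaps (35, 28, 28, 28, 35) vary with month length.
This is the last Saturday of each month.
April 2025 ends with Saturday April 26, 2025.
May 2025 ends with Saturday May 31, 2025.

April 26, 2025; May 31, 2025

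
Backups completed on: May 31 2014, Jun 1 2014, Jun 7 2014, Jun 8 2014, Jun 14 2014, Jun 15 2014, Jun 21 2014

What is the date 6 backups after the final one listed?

Jul 12 2014

Gaps: 1, 6, 1, 6, 1, 6 days — not constant, but cyclic with period 2.
The events fall on every Saturday and Sunday.
Next Sunday: Jun 22 2014.
Next Saturday: Jun 28 2014.
The following Sunday is Jun 29 2014.
Next Saturday: Jul 5 2014.
Next Sunday: Jul 6 2014.
Next Saturday: Jul 12 2014.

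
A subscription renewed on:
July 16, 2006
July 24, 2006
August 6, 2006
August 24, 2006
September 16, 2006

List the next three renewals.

October 14, 2006; November 16, 2006; December 24, 2006

The spacing grows by 5 each time: 8, 13, 18, 23 days.
Next gap: 28 days. September 16, 2006 + 28 days = October 14, 2006.
Next gap: 33 days. October 14, 2006 + 33 days = November 16, 2006.
Next gap: 38 days. November 16, 2006 + 38 days = December 24, 2006.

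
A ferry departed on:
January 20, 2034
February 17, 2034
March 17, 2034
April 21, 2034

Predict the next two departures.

May 19, 2034; June 16, 2034

Gaps: 28, 28, 35 days — a mix of 28 and 35. Every date is a Friday.
Each is the 3rd Friday of its month.
3rd Friday of May 2034: May 19, 2034.
June 2034 — 3rd Friday is June 16, 2034.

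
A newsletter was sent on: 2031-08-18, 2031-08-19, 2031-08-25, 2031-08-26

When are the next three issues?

Gaps: 1, 6, 1 days — not constant, but cyclic with period 2.
The events fall on every Monday and Tuesday.
Next Monday: 2031-09-01.
Next Tuesday: 2031-09-02.
The following Monday is 2031-09-08.

2031-09-01, 2031-09-02, 2031-09-08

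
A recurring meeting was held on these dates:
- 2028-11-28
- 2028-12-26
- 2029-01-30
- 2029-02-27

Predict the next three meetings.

2029-03-27, 2029-04-24, 2029-05-29

All Tuesdays; the gaps (28, 35, 28) vary with month length.
This is the last Tuesday of each month.
March 2029 ends with Tuesday 2029-03-27.
Last Tuesday of April 2029: 2029-04-24.
Last Tuesday of May 2029: 2029-05-29.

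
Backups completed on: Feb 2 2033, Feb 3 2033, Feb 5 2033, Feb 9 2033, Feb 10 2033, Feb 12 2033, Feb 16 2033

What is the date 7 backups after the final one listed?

Gaps: 1, 2, 4, 1, 2, 4 days — not constant, but cyclic with period 3.
The events fall on every Wednesday, Thursday and Saturday.
The following Thursday is Feb 17 2033.
Next Saturday: Feb 19 2033.
The following Wednesday is Feb 23 2033.
The following Thursday is Feb 24 2033.
The following Saturday is Feb 26 2033.
The following Wednesday is Mar 2 2033.
The following Thursday is Mar 3 2033.

Mar 3 2033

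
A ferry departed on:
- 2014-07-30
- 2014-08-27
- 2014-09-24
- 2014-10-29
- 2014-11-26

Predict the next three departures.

2014-12-31, 2015-01-28, 2015-02-25

These are Wednesdays with 28, 28, 35, 28-day gaps.
Each is the final Wednesday of its month — 2014-07-30 is past the 28th, so '4th Wednesday' doesn't fit.
December 2014 ends with Wednesday 2014-12-31.
Last Wednesday of January 2015: 2015-01-28.
Last Wednesday of February 2015: 2015-02-25.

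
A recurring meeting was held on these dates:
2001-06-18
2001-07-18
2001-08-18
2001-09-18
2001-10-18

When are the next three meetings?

2001-11-18, 2001-12-18, 2002-01-18

Gaps: 30, 31, 31, 30 days — not constant. Every event is on the 18th of the month.
Pattern: the 18th of each month.
November 2001: 2001-11-18.
December 2001: 2001-12-18.
Next: January 2002 → 2002-01-18.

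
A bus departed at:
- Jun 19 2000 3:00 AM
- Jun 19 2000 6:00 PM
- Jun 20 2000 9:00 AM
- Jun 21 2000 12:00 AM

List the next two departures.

Gaps: 15, 15, 15 hours — each event is 15 hours after the previous one.
Jun 21 2000 12:00 AM + 15 h = Jun 21 2000 3:00 PM.
Jun 21 2000 3:00 PM + 15 h = Jun 22 2000 6:00 AM.

Jun 21 2000 3:00 PM, Jun 22 2000 6:00 AM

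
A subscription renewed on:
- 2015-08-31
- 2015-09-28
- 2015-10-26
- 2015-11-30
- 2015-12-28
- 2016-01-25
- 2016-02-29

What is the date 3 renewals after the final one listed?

2016-05-30

All Mondays; the gaps (28, 28, 35, 28, 28, 35) vary with month length.
This is the last Monday of each month.
Last Monday of March 2016: 2016-03-28.
April 2016 ends with Monday 2016-04-25.
Last Monday of May 2016: 2016-05-30.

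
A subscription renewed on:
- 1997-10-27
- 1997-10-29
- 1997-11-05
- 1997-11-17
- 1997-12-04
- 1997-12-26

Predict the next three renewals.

1998-01-22, 1998-02-23, 1998-04-01

Gaps: 2, 7, 12, 17, 22 days — each gap is 5 larger than the previous one.
Next gap: 27 days. 1997-12-26 + 27 days = 1998-01-22.
Next gap: 32 days. 1998-01-22 + 32 days = 1998-02-23.
Next gap: 37 days. 1998-02-23 + 37 days = 1998-04-01.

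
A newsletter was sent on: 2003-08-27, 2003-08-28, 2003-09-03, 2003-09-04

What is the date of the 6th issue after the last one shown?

Gaps: 1, 6, 1 days — not constant, but cyclic with period 2.
The events fall on every Wednesday and Thursday.
Next Wednesday: 2003-09-10.
Next Thursday: 2003-09-11.
The following Wednesday is 2003-09-17.
Next Thursday: 2003-09-18.
The following Wednesday is 2003-09-24.
Next Thursday: 2003-09-25.

2003-09-25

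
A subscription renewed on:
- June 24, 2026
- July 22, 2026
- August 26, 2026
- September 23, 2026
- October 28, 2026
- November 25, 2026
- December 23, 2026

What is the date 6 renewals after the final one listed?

Gaps: 28, 35, 28, 35, 28, 28 days — a mix of 28 and 35. Every date is a Wednesday.
Each is the 4th Wednesday of its month.
January 2027 — 4th Wednesday is January 27, 2027.
February 2027 — 4th Wednesday is February 24, 2027.
4th Wednesday of March 2027: March 24, 2027.
April 2027 — 4th Wednesday is April 28, 2027.
May 2027 — 4th Wednesday is May 26, 2027.
4th Wednesday of June 2027: June 23, 2027.

June 23, 2027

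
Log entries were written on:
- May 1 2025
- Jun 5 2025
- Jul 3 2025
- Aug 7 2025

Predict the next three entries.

These are Thursdays at 28- or 35-day spacing (35, 28, 35).
The pattern: 1st Thursday of the month.
September 2025 — 1st Thursday is Sep 4 2025.
1st Thursday of October 2025: Oct 2 2025.
November 2025 — 1st Thursday is Nov 6 2025.

Sep 4 2025, Oct 2 2025, Nov 6 2025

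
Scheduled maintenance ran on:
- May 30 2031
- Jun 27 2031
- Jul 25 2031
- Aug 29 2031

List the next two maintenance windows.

Sep 26 2031, Oct 31 2031

All Fridays; the gaps (28, 28, 35) vary with month length.
This is the last Friday of each month.
September 2031 ends with Friday Sep 26 2031.
Last Friday of October 2031: Oct 31 2031.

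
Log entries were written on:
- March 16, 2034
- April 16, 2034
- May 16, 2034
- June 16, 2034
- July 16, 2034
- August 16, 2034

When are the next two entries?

The day-of-month is always 16 (31, 30, 31, 30, 31 days between events).
So this recurs on the 16th of each month.
Next: September 2034 → September 16, 2034.
Next: October 2034 → October 16, 2034.

September 16, 2034; October 16, 2034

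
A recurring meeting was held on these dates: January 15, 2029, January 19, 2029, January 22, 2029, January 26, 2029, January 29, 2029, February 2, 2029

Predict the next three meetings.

February 5, 2029; February 9, 2029; February 12, 2029

Gaps: 4, 3, 4, 3, 4 days — not constant, but cyclic with period 2.
The events fall on every Monday and Friday.
Next Monday: February 5, 2029.
Next Friday: February 9, 2029.
Next Monday: February 12, 2029.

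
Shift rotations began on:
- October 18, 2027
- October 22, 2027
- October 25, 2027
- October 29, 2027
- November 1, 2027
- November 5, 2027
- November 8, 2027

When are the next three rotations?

November 12, 2027; November 15, 2027; November 19, 2027

Every event lands on a Monday or Friday (gaps cycle 4, 3, 4, 3, 4, 3).
So the schedule is: every Monday and Friday.
Next Friday: November 12, 2027.
The following Monday is November 15, 2027.
Next Friday: November 19, 2027.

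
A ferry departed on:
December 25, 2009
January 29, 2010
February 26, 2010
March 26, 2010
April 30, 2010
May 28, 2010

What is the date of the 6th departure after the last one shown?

November 26, 2010

Every date is a Friday; gaps 35, 28, 28, 35, 28 days.
Each is the last Friday of its month (at least one falls on the 29th or later, ruling out '4th Friday').
Last Friday of June 2010: June 25, 2010.
July 2010 ends with Friday July 30, 2010.
Last Friday of August 2010: August 27, 2010.
September 2010 ends with Friday September 24, 2010.
Last Friday of October 2010: October 29, 2010.
Last Friday of November 2010: November 26, 2010.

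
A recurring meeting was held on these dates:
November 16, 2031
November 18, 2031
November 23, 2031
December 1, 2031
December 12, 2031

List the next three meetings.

Intervals are 2, 5, 8, 11 days — an arithmetic progression with common difference 3.
Next gap: 14 days. December 12, 2031 + 14 days = December 26, 2031.
Next gap: 17 days. December 26, 2031 + 17 days = January 12, 2032.
Next gap: 20 days. January 12, 2032 + 20 days = February 1, 2032.

December 26, 2031; January 12, 2032; February 1, 2032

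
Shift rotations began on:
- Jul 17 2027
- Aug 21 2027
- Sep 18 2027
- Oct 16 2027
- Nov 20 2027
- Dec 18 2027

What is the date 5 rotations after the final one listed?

May 20 2028

Gaps: 35, 28, 28, 35, 28 days — a mix of 28 and 35. Every date is a Saturday.
Each is the 3rd Saturday of its month.
3rd Saturday of January 2028: Jan 15 2028.
February 2028 — 3rd Saturday is Feb 19 2028.
3rd Saturday of March 2028: Mar 18 2028.
April 2028 — 3rd Saturday is Apr 15 2028.
3rd Saturday of May 2028: May 20 2028.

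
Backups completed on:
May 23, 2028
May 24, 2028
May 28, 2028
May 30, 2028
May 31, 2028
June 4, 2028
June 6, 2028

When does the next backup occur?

June 7, 2028

Gaps: 1, 4, 2, 1, 4, 2 days — not constant, but cyclic with period 3.
The events fall on every Tuesday, Wednesday and Sunday.
Next Wednesday: June 7, 2028.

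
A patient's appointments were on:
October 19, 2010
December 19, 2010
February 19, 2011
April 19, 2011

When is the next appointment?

The day-of-month is always 19 (61, 62, 59 days between events).
So this recurs on the 19th of every 2 months.
Next: June 2011 → June 19, 2011.

June 19, 2011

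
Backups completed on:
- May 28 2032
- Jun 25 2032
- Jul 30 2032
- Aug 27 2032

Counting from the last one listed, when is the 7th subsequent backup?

Every date is a Friday; gaps 28, 35, 28 days.
Each is the last Friday of its month (at least one falls on the 29th or later, ruling out '4th Friday').
September 2032 ends with Friday Sep 24 2032.
Last Friday of October 2032: Oct 29 2032.
November 2032 ends with Friday Nov 26 2032.
Last Friday of December 2032: Dec 31 2032.
Last Friday of January 2033: Jan 28 2033.
February 2033 ends with Friday Feb 25 2033.
Last Friday of March 2033: Mar 25 2033.

Mar 25 2033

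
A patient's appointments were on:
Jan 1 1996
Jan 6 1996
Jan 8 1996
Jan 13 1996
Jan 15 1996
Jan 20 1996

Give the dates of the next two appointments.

Gaps: 5, 2, 5, 2, 5 days — not constant, but cyclic with period 2.
The events fall on every Monday and Saturday.
Next Monday: Jan 22 1996.
Next Saturday: Jan 27 1996.

Jan 22 1996, Jan 27 1996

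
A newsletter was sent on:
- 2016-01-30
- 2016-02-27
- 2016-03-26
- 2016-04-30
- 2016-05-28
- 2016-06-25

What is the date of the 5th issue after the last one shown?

2016-11-26

All Saturdays; the gaps (28, 28, 35, 28, 28) vary with month length.
This is the last Saturday of each month.
Last Saturday of July 2016: 2016-07-30.
Last Saturday of August 2016: 2016-08-27.
September 2016 ends with Saturday 2016-09-24.
October 2016 ends with Saturday 2016-10-29.
November 2016 ends with Saturday 2016-11-26.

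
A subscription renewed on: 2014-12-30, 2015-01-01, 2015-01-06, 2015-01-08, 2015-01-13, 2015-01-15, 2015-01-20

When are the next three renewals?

2015-01-22, 2015-01-27, 2015-01-29

Every event lands on a Tuesday or Thursday (gaps cycle 2, 5, 2, 5, 2, 5).
So the schedule is: every Tuesday and Thursday.
Next Thursday: 2015-01-22.
Next Tuesday: 2015-01-27.
Next Thursday: 2015-01-29.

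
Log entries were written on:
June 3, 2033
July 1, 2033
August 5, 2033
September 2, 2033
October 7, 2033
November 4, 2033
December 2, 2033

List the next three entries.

January 6, 2034; February 3, 2034; March 3, 2034

These are Fridays at 28- or 35-day spacing (28, 35, 28, 35, 28, 28).
The pattern: 1st Friday of the month.
1st Friday of January 2034: January 6, 2034.
1st Friday of February 2034: February 3, 2034.
March 2034 — 1st Friday is March 3, 2034.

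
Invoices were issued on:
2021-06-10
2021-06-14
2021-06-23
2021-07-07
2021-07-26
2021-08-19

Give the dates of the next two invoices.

Intervals are 4, 9, 14, 19, 24 days — an arithmetic progression with common difference 5.
Next gap: 29 days. 2021-08-19 + 29 days = 2021-09-17.
Next gap: 34 days. 2021-09-17 + 34 days = 2021-10-21.

2021-09-17, 2021-10-21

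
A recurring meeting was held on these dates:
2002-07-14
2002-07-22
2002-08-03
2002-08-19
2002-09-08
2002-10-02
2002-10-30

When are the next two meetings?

2002-12-01, 2003-01-06

Intervals are 8, 12, 16, 20, 24, 28 days — an arithmetic progression with common difference 4.
Next gap: 32 days. 2002-10-30 + 32 days = 2002-12-01.
Next gap: 36 days. 2002-12-01 + 36 days = 2003-01-06.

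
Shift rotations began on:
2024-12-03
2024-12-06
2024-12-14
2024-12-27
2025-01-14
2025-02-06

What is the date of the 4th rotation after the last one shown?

Gaps: 3, 8, 13, 18, 23 days — each gap is 5 larger than the previous one.
Next gap: 28 days. 2025-02-06 + 28 days = 2025-03-06.
Next gap: 33 days. 2025-03-06 + 33 days = 2025-04-08.
Next gap: 38 days. 2025-04-08 + 38 days = 2025-05-16.
Next gap: 43 days. 2025-05-16 + 43 days = 2025-06-28.

2025-06-28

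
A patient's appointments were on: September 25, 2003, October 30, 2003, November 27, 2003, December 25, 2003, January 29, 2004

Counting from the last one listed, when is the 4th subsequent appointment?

These are Thursdays with 35, 28, 28, 35-day gaps.
Each is the final Thursday of its month — October 30, 2003 is past the 28th, so '4th Thursday' doesn't fit.
February 2004 ends with Thursday February 26, 2004.
March 2004 ends with Thursday March 25, 2004.
April 2004 ends with Thursday April 29, 2004.
Last Thursday of May 2004: May 27, 2004.

May 27, 2004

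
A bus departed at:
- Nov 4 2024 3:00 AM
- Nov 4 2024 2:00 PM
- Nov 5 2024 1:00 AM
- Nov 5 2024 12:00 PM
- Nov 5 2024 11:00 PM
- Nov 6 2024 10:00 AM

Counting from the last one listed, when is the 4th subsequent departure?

The interval is a steady 11 hours (11, 11, 11, 11, 11).
Nov 6 2024 10:00 AM + 11 h = Nov 6 2024 9:00 PM.
Nov 6 2024 9:00 PM + 11 h = Nov 7 2024 8:00 AM.
Nov 7 2024 8:00 AM + 11 h = Nov 7 2024 7:00 PM.
Nov 7 2024 7:00 PM + 11 h = Nov 8 2024 6:00 AM.

Nov 8 2024 6:00 AM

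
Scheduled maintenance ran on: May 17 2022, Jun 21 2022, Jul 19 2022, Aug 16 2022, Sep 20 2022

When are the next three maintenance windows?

Oct 18 2022, Nov 15 2022, Dec 20 2022

These are Tuesdays at 28- or 35-day spacing (35, 28, 28, 35).
The pattern: 3rd Tuesday of the month.
October 2022 — 3rd Tuesday is Oct 18 2022.
November 2022 — 3rd Tuesday is Nov 15 2022.
December 2022 — 3rd Tuesday is Dec 20 2022.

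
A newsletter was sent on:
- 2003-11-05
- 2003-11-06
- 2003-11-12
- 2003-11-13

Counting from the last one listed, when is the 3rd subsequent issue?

2003-11-26

Every event lands on a Wednesday or Thursday (gaps cycle 1, 6, 1).
So the schedule is: every Wednesday and Thursday.
The following Wednesday is 2003-11-19.
The following Thursday is 2003-11-20.
The following Wednesday is 2003-11-26.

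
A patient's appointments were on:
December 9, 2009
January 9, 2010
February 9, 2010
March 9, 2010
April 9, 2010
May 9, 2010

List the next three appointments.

June 9, 2010; July 9, 2010; August 9, 2010

Each date is the 9th; the gaps (31, 31, 28, 31, 30) track the month lengths.
The rule is the 9th of each month.
Next: June 2010 → June 9, 2010.
July 2010: July 9, 2010.
Next: August 2010 → August 9, 2010.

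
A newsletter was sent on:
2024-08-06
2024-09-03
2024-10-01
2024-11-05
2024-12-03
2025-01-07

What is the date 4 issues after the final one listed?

2025-05-06

Gaps: 28, 28, 35, 28, 35 days — a mix of 28 and 35. Every date is a Tuesday.
Each is the 1st Tuesday of its month.
1st Tuesday of February 2025: 2025-02-04.
March 2025 — 1st Tuesday is 2025-03-04.
April 2025 — 1st Tuesday is 2025-04-01.
May 2025 — 1st Tuesday is 2025-05-06.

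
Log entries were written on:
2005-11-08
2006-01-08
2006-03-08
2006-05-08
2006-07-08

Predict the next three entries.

The day-of-month is always 8 (61, 59, 61, 61 days between events).
So this recurs on the 8th of every 2 months.
September 2006: 2006-09-08.
Next: November 2006 → 2006-11-08.
January 2007: 2007-01-08.

2006-09-08, 2006-11-08, 2007-01-08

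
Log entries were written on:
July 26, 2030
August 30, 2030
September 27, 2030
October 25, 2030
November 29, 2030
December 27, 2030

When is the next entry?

All Fridays; the gaps (35, 28, 28, 35, 28) vary with month length.
This is the last Friday of each month.
Last Friday of January 2031: January 31, 2031.

January 31, 2031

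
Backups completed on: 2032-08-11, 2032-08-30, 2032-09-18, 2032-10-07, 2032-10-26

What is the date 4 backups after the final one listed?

Every event comes 19 days after the last (19, 19, 19, 19).
2032-10-26 + 19 days = 2032-11-14.
2032-11-14 + 19 days = 2032-12-03.
2032-12-03 + 19 days = 2032-12-22.
2032-12-22 + 19 days = 2033-01-10.

2033-01-10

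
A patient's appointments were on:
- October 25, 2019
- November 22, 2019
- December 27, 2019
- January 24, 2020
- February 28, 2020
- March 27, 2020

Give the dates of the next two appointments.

These are Fridays at 28- or 35-day spacing (28, 35, 28, 35, 28).
The pattern: 4th Friday of the month.
4th Friday of April 2020: April 24, 2020.
May 2020 — 4th Friday is May 22, 2020.

April 24, 2020; May 22, 2020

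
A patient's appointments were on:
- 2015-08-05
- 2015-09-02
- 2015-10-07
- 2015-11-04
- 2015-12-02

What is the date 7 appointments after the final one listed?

2016-07-06

All dates are Wednesdays, 28, 35, 28, 28 days apart.
Specifically, the 1st Wednesday of each month.
1st Wednesday of January 2016: 2016-01-06.
February 2016 — 1st Wednesday is 2016-02-03.
1st Wednesday of March 2016: 2016-03-02.
1st Wednesday of April 2016: 2016-04-06.
1st Wednesday of May 2016: 2016-05-04.
June 2016 — 1st Wednesday is 2016-06-01.
1st Wednesday of July 2016: 2016-07-06.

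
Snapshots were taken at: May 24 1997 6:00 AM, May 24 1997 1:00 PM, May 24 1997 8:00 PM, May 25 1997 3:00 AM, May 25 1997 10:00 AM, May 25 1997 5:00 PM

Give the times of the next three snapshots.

Gaps: 7, 7, 7, 7, 7 hours — each event is 7 hours after the previous one.
May 25 1997 5:00 PM + 7 h = May 26 1997 12:00 AM.
May 26 1997 12:00 AM + 7 h = May 26 1997 7:00 AM.
May 26 1997 7:00 AM + 7 h = May 26 1997 2:00 PM.

May 26 1997 12:00 AM, May 26 1997 7:00 AM, May 26 1997 2:00 PM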